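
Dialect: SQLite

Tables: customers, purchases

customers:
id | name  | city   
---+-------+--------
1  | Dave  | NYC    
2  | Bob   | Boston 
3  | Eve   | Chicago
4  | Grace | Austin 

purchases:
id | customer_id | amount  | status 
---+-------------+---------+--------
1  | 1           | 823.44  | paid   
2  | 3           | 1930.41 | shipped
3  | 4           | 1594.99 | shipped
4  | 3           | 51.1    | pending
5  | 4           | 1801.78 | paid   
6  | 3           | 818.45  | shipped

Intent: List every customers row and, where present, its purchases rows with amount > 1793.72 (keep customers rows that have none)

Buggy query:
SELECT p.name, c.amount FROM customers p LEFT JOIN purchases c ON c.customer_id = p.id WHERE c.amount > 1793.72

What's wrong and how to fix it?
Bug: A WHERE condition on the right-hand table after LEFT JOIN drops unmatched parents

Fix: Move the right-table condition into the ON clause so unmatched parents are kept

Corrected query:
SELECT p.name, c.amount FROM customers p LEFT JOIN purchases c ON c.customer_id = p.id AND c.amount > 1793.72

Result:
name  | amount 
------+--------
Dave  | NULL   
Bob   | NULL   
Eve   | 1930.41
Grace | 1801.78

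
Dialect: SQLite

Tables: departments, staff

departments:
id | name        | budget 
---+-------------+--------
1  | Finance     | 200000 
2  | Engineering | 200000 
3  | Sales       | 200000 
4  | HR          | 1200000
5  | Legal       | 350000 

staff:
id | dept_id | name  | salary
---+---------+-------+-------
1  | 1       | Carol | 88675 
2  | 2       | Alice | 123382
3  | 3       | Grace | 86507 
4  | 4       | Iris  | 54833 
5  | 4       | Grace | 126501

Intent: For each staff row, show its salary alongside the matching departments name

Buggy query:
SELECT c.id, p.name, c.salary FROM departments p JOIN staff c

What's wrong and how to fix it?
Bug: JOIN with no ON clause produces a cartesian product; every staff row pairs with every departments row

Fix: Add ON c.dept_id = p.id to the JOIN

Corrected query:
SELECT c.id, p.name, c.salary FROM departments p JOIN staff c ON c.dept_id = p.id

Result:
id | name        | salary
---+-------------+-------
1  | Finance     | 88675 
2  | Engineering | 123382
3  | Sales       | 86507 
4  | HR          | 54833 
5  | HR          | 126501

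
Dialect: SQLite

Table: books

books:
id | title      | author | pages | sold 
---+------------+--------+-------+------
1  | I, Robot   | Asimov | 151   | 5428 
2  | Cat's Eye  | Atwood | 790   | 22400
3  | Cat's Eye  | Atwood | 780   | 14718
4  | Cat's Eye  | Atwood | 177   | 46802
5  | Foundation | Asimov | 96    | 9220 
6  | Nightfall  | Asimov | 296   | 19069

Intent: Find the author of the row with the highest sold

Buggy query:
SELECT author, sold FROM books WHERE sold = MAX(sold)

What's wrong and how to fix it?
Bug: MAX(sold) is an aggregate and cannot be used directly in WHERE

Fix: Use a subquery: WHERE sold = (SELECT MAX(sold) FROM books)

Corrected query:
SELECT author, sold FROM books WHERE sold = (SELECT MAX(sold) FROM books)

Result:
author | sold 
-------+------
Atwood | 46802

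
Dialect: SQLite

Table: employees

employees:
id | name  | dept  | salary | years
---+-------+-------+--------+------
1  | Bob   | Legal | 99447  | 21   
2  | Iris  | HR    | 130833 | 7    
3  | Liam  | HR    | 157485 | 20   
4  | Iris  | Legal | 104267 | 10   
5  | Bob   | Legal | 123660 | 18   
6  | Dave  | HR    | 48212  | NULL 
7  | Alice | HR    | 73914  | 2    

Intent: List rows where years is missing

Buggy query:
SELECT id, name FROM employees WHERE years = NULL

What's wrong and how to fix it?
Bug: '= NULL' is always unknown in SQL three-valued logic, so no rows match

Fix: Use IS NULL to test for NULL

Corrected query:
SELECT id, name FROM employees WHERE years IS NULL

Result:
id | name
---+-----
6  | Dave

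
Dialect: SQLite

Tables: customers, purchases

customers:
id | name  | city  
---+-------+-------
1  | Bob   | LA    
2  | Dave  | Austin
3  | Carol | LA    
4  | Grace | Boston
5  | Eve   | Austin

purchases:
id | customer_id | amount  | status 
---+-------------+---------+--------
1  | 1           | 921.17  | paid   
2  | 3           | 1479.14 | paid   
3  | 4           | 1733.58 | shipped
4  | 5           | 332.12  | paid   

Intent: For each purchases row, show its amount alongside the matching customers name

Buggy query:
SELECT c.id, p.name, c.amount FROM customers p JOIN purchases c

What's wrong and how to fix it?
Bug: Missing join condition: each purchases row is matched to all customers rows instead of just its own

Fix: Specify the join condition linking the foreign key to the parent id

Corrected query:
SELECT c.id, p.name, c.amount FROM customers p JOIN purchases c ON c.customer_id = p.id

Result:
id | name  | amount 
---+-------+--------
1  | Bob   | 921.17 
2  | Carol | 1479.14
3  | Grace | 1733.58
4  | Eve   | 332.12 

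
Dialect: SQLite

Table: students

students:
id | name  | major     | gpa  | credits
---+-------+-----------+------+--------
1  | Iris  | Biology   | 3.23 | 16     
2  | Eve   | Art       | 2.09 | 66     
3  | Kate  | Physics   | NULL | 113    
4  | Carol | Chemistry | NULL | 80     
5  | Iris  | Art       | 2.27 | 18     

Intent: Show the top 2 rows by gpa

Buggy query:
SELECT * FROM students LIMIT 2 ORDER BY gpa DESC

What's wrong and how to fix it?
Bug: ORDER BY cannot follow LIMIT; LIMIT is the final clause

Fix: Swap the clauses: ORDER BY first, then LIMIT

Corrected query:
SELECT * FROM students ORDER BY gpa DESC LIMIT 2

Result:
id | name | major   | gpa  | credits
---+------+---------+------+--------
1  | Iris | Biology | 3.23 | 16     
5  | Iris | Art     | 2.27 | 18     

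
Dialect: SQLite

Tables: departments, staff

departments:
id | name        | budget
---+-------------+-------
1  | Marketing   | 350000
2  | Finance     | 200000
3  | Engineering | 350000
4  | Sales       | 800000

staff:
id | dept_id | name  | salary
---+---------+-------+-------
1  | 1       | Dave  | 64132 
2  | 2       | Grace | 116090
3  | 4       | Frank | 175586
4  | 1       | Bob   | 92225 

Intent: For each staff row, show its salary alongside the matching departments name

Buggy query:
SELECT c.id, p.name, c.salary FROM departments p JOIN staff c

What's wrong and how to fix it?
Bug: JOIN with no ON clause produces a cartesian product; every staff row pairs with every departments row

Fix: Specify the join condition linking the foreign key to the parent id

Corrected query:
SELECT c.id, p.name, c.salary FROM departments p JOIN staff c ON c.dept_id = p.id

Result:
id | name      | salary
---+-----------+-------
1  | Marketing | 64132 
2  | Finance   | 116090
3  | Sales     | 175586
4  | Marketing | 92225 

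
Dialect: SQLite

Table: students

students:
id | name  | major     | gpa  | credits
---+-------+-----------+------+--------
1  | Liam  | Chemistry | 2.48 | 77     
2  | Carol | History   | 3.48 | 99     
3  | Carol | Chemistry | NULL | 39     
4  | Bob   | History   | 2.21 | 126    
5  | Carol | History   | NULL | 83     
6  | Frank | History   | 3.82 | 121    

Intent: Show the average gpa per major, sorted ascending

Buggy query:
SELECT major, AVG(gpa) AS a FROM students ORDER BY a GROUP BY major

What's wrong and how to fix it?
Bug: ORDER BY appears before GROUP BY; SQL clause order requires GROUP BY first

Fix: Reorder: SELECT … FROM … GROUP BY … ORDER BY …

Corrected query:
SELECT major, AVG(gpa) AS a FROM students GROUP BY major ORDER BY a

Result:
major     | a   
----------+-----
Chemistry | 2.48
History   | 3.17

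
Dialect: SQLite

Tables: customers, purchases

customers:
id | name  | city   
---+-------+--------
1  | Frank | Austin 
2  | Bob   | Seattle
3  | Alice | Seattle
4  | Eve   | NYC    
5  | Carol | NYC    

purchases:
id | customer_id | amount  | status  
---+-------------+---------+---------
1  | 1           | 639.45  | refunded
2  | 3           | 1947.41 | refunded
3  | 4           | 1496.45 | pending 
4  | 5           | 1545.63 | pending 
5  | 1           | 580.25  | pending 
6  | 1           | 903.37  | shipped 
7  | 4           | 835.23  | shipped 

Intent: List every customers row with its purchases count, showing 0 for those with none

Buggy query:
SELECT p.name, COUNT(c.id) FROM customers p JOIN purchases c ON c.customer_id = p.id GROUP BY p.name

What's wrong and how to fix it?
Bug: INNER JOIN drops customers rows that have no matching purchases rows

Fix: Use LEFT JOIN so parents without children still appear (COUNT(c.id) gives 0)

Corrected query:
SELECT p.name, COUNT(c.id) FROM customers p LEFT JOIN purchases c ON c.customer_id = p.id GROUP BY p.name

Result:
name  | COUNT(c.id)
------+------------
Alice | 1          
Bob   | 0          
Carol | 1          
Eve   | 2          
Frank | 3          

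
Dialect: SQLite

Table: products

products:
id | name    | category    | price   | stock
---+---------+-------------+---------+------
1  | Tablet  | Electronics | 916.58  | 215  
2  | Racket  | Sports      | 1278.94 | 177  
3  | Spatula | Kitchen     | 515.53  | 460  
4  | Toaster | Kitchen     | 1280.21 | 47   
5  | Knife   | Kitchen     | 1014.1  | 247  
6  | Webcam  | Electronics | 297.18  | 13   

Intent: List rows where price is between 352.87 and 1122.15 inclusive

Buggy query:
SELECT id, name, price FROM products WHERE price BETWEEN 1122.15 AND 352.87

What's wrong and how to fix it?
Bug: BETWEEN expects the lower bound first; with 1122.15 AND 352.87 the range is empty

Fix: Write BETWEEN 352.87 AND 1122.15

Corrected query:
SELECT id, name, price FROM products WHERE price BETWEEN 352.87 AND 1122.15

Result:
id | name    | price 
---+---------+-------
1  | Tablet  | 916.58
3  | Spatula | 515.53
5  | Knife   | 1014.1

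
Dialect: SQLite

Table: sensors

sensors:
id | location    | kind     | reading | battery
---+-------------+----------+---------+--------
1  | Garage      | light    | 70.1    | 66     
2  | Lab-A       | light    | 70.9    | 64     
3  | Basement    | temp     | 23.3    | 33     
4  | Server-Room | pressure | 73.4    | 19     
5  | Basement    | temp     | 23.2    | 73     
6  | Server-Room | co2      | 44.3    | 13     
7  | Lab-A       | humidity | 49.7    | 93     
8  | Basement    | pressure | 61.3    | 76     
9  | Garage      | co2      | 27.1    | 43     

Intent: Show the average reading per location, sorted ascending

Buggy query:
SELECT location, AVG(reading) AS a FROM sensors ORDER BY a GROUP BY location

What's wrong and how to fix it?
Bug: ORDER BY appears before GROUP BY; SQL clause order requires GROUP BY first

Fix: Move ORDER BY to the end, after GROUP BY

Corrected query:
SELECT location, AVG(reading) AS a FROM sensors GROUP BY location ORDER BY a

Result:
location    | a        
------------+----------
Basement    | 35.933333
Garage      | 48.6     
Server-Room | 58.85    
Lab-A       | 60.3     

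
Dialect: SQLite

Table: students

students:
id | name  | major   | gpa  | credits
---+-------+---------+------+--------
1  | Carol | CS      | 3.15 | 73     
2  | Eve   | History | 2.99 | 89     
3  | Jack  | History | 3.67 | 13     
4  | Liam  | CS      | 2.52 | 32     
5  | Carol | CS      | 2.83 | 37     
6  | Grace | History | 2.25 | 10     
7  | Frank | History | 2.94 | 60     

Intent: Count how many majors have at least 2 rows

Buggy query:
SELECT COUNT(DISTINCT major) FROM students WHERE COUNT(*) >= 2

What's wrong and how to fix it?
Bug: WHERE filters individual rows, not groups, so a group-level COUNT is invalid there

Fix: Group first with HAVING COUNT(*) >= 2, then COUNT the resulting groups

Corrected query:
SELECT COUNT(*) FROM (SELECT major FROM students GROUP BY major HAVING COUNT(*) >= 2)

Result:
COUNT(*)
--------
2       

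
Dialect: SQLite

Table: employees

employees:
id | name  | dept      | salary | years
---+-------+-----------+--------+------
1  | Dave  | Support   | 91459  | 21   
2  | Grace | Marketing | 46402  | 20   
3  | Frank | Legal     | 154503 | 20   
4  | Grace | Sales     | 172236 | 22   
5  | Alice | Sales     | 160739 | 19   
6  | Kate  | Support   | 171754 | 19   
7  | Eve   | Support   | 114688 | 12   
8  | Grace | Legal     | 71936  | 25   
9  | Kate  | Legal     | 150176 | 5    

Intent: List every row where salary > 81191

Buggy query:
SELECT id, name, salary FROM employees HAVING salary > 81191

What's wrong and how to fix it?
Bug: This is a non-aggregate query (no GROUP BY, no aggregates), so in SQLite the HAVING clause is invalid here; a row-level condition belongs in WHERE

Fix: Replace HAVING with WHERE since the condition applies to individual rows

Corrected query:
SELECT id, name, salary FROM employees WHERE salary > 81191

Result:
id | name  | salary
---+-------+-------
1  | Dave  | 91459 
3  | Frank | 154503
4  | Grace | 172236
5  | Alice | 160739
6  | Kate  | 171754
7  | Eve   | 114688
9  | Kate  | 150176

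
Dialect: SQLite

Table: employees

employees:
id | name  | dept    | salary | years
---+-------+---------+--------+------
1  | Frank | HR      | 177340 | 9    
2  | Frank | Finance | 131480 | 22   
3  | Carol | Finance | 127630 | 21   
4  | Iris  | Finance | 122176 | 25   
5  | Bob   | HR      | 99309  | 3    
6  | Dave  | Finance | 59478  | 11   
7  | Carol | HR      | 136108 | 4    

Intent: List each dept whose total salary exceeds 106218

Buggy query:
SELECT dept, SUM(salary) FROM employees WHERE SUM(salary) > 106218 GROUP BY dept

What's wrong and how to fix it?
Bug: WHERE runs before GROUP BY, so aggregates aren't available there

Fix: Move the aggregate condition to a HAVING clause

Corrected query:
SELECT dept, SUM(salary) FROM employees GROUP BY dept HAVING SUM(salary) > 106218

Result:
dept    | SUM(salary)
--------+------------
Finance | 440764     
HR      | 412757     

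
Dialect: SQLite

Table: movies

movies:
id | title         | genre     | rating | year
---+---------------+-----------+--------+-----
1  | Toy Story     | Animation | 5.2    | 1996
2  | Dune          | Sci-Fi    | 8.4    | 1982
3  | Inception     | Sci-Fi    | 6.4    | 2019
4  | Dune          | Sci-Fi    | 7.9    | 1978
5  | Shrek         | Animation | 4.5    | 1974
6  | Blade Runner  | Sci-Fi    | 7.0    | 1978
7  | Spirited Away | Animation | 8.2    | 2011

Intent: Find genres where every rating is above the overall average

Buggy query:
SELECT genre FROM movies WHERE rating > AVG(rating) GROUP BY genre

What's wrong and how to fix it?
Bug: AVG() is an aggregate; it can't sit directly in WHERE

Fix: Use a subquery for AVG and a HAVING MIN(...) filter so the condition holds for every row in the group

Corrected query:
SELECT genre FROM movies GROUP BY genre HAVING MIN(rating) > (SELECT AVG(rating) FROM movies)

Result:
(no rows)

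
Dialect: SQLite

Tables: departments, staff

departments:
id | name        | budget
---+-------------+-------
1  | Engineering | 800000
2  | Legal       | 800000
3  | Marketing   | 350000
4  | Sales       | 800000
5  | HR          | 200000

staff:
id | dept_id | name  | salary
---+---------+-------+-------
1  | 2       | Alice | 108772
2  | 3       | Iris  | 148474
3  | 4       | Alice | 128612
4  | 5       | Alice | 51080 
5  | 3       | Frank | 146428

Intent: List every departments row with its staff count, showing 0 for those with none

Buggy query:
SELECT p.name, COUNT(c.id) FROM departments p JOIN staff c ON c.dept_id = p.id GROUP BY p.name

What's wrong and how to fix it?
Bug: An inner join excludes parents with zero children

Fix: Use LEFT JOIN so parents without children still appear (COUNT(c.id) gives 0)

Corrected query:
SELECT p.name, COUNT(c.id) FROM departments p LEFT JOIN staff c ON c.dept_id = p.id GROUP BY p.name

Result:
name        | COUNT(c.id)
------------+------------
Engineering | 0          
HR          | 1          
Legal       | 1          
Marketing   | 2          
Sales       | 1          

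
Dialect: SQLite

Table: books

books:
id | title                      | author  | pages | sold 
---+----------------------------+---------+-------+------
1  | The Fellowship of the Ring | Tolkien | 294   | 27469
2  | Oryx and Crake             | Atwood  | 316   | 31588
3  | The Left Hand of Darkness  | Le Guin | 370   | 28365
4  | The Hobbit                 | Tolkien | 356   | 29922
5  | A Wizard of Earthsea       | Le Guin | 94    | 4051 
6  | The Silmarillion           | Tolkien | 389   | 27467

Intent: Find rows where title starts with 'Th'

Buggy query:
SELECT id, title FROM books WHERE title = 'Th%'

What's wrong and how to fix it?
Bug: '=' compares the literal string including the % character; pattern matching needs LIKE

Fix: Replace '=' with LIKE so 'Th%' is treated as a pattern

Corrected query:
SELECT id, title FROM books WHERE title LIKE 'Th%'

Result:
id | title                     
---+---------------------------
1  | The Fellowship of the Ring
3  | The Left Hand of Darkness 
4  | The Hobbit                
6  | The Silmarillion          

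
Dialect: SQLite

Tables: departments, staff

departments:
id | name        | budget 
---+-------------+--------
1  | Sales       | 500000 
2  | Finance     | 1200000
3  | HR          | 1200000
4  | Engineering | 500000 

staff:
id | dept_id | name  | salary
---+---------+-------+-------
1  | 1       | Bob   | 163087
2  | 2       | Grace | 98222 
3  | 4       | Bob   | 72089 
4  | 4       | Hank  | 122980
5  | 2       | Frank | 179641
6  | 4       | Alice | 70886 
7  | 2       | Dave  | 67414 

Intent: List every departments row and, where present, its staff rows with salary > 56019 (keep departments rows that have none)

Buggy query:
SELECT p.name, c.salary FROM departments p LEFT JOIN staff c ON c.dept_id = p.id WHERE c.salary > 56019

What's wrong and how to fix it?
Bug: A WHERE condition on the right-hand table after LEFT JOIN drops unmatched parents

Fix: Move the right-table condition into the ON clause so unmatched parents are kept

Corrected query:
SELECT p.name, c.salary FROM departments p LEFT JOIN staff c ON c.dept_id = p.id AND c.salary > 56019

Result:
name        | salary
------------+-------
Sales       | 163087
Finance     | 67414 
Finance     | 98222 
Finance     | 179641
HR          | NULL  
Engineering | 70886 
Engineering | 72089 
Engineering | 122980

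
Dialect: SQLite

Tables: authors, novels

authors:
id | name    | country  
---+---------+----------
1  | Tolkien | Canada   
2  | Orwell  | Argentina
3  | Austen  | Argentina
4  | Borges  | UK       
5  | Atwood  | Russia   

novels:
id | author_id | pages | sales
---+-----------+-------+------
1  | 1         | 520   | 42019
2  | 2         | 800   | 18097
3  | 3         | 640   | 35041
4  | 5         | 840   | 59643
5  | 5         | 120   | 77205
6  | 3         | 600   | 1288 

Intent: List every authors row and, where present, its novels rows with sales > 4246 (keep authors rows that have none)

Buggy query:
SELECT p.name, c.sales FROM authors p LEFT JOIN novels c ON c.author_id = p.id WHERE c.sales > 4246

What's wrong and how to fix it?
Bug: A WHERE condition on the right-hand table after LEFT JOIN drops unmatched parents

Fix: Move the right-table condition into the ON clause so unmatched parents are kept

Corrected query:
SELECT p.name, c.sales FROM authors p LEFT JOIN novels c ON c.author_id = p.id AND c.sales > 4246

Result:
name    | sales
--------+------
Tolkien | 42019
Orwell  | 18097
Austen  | 35041
Borges  | NULL 
Atwood  | 59643
Atwood  | 77205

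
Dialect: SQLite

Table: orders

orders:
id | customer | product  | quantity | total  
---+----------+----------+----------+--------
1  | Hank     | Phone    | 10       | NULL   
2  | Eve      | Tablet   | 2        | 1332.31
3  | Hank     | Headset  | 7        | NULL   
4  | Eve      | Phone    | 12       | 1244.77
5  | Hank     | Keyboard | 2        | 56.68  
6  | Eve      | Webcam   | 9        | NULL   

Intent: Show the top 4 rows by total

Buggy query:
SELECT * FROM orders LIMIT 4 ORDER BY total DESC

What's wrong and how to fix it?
Bug: LIMIT must come after ORDER BY

Fix: Sort with ORDER BY, then apply LIMIT

Corrected query:
SELECT * FROM orders ORDER BY total DESC LIMIT 4

Result:
id | customer | product  | quantity | total  
---+----------+----------+----------+--------
2  | Eve      | Tablet   | 2        | 1332.31
4  | Eve      | Phone    | 12       | 1244.77
5  | Hank     | Keyboard | 2        | 56.68  
1  | Hank     | Phone    | 10       | NULL   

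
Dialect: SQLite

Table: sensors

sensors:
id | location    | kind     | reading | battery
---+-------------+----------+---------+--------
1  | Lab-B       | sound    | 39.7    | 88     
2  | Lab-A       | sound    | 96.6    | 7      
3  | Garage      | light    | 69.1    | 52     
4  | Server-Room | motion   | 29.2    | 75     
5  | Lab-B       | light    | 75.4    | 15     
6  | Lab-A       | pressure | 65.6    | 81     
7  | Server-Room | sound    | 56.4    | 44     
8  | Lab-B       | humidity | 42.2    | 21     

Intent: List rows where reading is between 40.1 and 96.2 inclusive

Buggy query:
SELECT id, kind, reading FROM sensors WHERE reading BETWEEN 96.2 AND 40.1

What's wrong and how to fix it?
Bug: BETWEEN expects the lower bound first; with 96.2 AND 40.1 the range is empty

Fix: Swap the bounds so the smaller value comes first

Corrected query:
SELECT id, kind, reading FROM sensors WHERE reading BETWEEN 40.1 AND 96.2

Result:
id | kind     | reading
---+----------+--------
3  | light    | 69.1   
5  | light    | 75.4   
6  | pressure | 65.6   
7  | sound    | 56.4   
8  | humidity | 42.2   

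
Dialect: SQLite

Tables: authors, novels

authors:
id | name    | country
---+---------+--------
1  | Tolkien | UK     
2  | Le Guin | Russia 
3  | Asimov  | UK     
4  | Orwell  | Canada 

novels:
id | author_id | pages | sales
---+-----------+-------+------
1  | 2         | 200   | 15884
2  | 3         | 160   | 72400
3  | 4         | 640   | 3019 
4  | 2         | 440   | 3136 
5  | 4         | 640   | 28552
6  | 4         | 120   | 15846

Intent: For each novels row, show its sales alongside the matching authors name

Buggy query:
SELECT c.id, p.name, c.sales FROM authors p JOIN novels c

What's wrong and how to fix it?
Bug: Missing join condition: each novels row is matched to all authors rows instead of just its own

Fix: Add ON c.author_id = p.id to the JOIN

Corrected query:
SELECT c.id, p.name, c.sales FROM authors p JOIN novels c ON c.author_id = p.id

Result:
id | name    | sales
---+---------+------
1  | Le Guin | 15884
2  | Asimov  | 72400
3  | Orwell  | 3019 
4  | Le Guin | 3136 
5  | Orwell  | 28552
6  | Orwell  | 15846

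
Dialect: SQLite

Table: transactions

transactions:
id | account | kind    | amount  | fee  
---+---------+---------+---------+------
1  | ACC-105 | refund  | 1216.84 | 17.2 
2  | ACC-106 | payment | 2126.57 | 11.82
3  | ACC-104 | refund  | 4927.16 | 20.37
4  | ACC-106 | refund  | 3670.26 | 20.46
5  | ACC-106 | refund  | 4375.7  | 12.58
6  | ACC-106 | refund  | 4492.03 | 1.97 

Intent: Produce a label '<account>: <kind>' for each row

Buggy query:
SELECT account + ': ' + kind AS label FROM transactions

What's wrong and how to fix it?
Bug: SQLite uses || for string concatenation; + coerces text to numbers (yielding 0)

Fix: Use the || operator for string concatenation

Corrected query:
SELECT account || ': ' || kind AS label FROM transactions

Result:
label           
----------------
ACC-105: refund 
ACC-106: payment
ACC-104: refund 
ACC-106: refund 
ACC-106: refund 
ACC-106: refund 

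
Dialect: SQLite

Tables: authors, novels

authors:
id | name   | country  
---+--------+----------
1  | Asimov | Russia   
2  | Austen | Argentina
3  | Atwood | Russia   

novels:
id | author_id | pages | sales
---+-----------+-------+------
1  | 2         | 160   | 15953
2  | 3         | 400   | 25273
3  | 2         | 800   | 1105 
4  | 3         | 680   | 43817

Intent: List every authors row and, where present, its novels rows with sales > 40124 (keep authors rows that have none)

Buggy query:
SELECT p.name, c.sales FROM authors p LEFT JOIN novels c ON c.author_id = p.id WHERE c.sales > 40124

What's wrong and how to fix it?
Bug: Filtering c.sales in WHERE discards the NULL rows produced by LEFT JOIN, turning it into an inner join

Fix: Move the right-table condition into the ON clause so unmatched parents are kept

Corrected query:
SELECT p.name, c.sales FROM authors p LEFT JOIN novels c ON c.author_id = p.id AND c.sales > 40124

Result:
name   | sales
-------+------
Asimov | NULL 
Austen | NULL 
Atwood | 43817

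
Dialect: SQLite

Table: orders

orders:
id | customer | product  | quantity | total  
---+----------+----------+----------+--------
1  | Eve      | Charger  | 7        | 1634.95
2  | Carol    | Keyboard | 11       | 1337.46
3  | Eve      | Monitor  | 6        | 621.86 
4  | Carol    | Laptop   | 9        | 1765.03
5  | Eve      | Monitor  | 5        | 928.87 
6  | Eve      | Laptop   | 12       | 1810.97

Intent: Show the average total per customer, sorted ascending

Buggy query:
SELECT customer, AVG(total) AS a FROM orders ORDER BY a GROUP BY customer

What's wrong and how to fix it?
Bug: GROUP BY must precede ORDER BY

Fix: Move ORDER BY to the end, after GROUP BY

Corrected query:
SELECT customer, AVG(total) AS a FROM orders GROUP BY customer ORDER BY a

Result:
customer | a        
---------+----------
Eve      | 1249.1625
Carol    | 1551.245 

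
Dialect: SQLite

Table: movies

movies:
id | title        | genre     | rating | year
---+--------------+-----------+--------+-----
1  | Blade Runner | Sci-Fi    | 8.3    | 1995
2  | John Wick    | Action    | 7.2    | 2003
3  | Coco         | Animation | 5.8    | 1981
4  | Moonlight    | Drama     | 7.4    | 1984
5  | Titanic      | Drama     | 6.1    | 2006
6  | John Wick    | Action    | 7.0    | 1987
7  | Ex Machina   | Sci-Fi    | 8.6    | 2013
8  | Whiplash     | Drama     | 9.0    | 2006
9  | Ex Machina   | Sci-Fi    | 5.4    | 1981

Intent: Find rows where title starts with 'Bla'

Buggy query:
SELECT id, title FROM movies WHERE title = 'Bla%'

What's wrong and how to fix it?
Bug: Wildcards only work with LIKE; '=' treats '%' as a literal character

Fix: Replace '=' with LIKE so 'Bla%' is treated as a pattern

Corrected query:
SELECT id, title FROM movies WHERE title LIKE 'Bla%'

Result:
id | title       
---+-------------
1  | Blade Runner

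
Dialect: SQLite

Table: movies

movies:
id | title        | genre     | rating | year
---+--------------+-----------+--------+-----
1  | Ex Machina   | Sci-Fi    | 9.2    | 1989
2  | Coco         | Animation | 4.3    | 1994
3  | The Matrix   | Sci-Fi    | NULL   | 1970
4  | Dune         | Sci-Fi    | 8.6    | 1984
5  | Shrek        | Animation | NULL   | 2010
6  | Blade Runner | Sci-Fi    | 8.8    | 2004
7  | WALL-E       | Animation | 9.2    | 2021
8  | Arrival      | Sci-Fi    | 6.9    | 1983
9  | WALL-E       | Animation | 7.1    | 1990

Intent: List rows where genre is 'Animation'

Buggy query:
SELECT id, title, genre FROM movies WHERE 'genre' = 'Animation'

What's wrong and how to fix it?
Bug: 'genre' in single quotes is a string literal, not the column; the comparison is literal-vs-literal and never true

Fix: Remove the quotes around the column name (or use double quotes for an identifier)

Corrected query:
SELECT id, title, genre FROM movies WHERE genre = 'Animation'

Result:
id | title  | genre    
---+--------+----------
2  | Coco   | Animation
5  | Shrek  | Animation
7  | WALL-E | Animation
9  | WALL-E | Animation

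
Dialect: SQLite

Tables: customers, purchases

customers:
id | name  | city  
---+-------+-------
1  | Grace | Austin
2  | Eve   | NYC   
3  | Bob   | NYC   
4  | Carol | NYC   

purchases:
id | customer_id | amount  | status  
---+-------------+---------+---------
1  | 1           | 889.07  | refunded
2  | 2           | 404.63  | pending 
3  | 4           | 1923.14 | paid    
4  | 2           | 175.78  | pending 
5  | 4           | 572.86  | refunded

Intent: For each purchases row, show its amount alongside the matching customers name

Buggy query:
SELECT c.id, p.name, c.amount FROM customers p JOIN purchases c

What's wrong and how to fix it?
Bug: JOIN with no ON clause produces a cartesian product; every purchases row pairs with every customers row

Fix: Add ON c.customer_id = p.id to the JOIN

Corrected query:
SELECT c.id, p.name, c.amount FROM customers p JOIN purchases c ON c.customer_id = p.id

Result:
id | name  | amount 
---+-------+--------
1  | Grace | 889.07 
2  | Eve   | 404.63 
3  | Carol | 1923.14
4  | Eve   | 175.78 
5  | Carol | 572.86 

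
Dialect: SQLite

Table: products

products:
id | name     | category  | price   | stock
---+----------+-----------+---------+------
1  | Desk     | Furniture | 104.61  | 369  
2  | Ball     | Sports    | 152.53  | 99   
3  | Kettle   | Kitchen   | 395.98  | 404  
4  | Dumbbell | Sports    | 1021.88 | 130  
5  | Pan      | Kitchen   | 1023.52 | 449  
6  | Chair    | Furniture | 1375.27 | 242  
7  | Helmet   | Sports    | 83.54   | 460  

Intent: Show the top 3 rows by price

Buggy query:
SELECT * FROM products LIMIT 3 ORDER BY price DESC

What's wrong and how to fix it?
Bug: ORDER BY cannot follow LIMIT; LIMIT is the final clause

Fix: Swap the clauses: ORDER BY first, then LIMIT

Corrected query:
SELECT * FROM products ORDER BY price DESC LIMIT 3

Result:
id | name     | category  | price   | stock
---+----------+-----------+---------+------
6  | Chair    | Furniture | 1375.27 | 242  
5  | Pan      | Kitchen   | 1023.52 | 449  
4  | Dumbbell | Sports    | 1021.88 | 130  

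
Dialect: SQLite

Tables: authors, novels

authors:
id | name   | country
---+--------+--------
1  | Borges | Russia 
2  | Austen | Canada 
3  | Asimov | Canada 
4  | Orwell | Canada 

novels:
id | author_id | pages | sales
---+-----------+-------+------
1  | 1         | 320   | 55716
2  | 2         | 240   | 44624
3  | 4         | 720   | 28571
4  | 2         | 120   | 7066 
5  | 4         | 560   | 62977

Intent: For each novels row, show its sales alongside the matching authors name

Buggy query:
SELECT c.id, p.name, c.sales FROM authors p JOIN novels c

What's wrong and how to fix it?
Bug: JOIN with no ON clause produces a cartesian product; every novels row pairs with every authors row

Fix: Specify the join condition linking the foreign key to the parent id

Corrected query:
SELECT c.id, p.name, c.sales FROM authors p JOIN novels c ON c.author_id = p.id

Result:
id | name   | sales
---+--------+------
1  | Borges | 55716
2  | Austen | 44624
3  | Orwell | 28571
4  | Austen | 7066 
5  | Orwell | 62977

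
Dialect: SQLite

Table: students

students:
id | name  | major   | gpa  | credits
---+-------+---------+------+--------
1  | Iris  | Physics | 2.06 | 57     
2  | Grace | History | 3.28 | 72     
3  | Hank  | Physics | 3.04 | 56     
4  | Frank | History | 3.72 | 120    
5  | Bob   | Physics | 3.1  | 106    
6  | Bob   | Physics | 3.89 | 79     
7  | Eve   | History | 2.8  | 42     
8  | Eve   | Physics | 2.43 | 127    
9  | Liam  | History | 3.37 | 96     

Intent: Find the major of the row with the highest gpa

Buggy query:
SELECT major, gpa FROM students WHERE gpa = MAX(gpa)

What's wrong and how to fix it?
Bug: WHERE is evaluated per row; an aggregate over the whole table isn't defined there

Fix: Use a subquery: WHERE gpa = (SELECT MAX(gpa) FROM students)

Corrected query:
SELECT major, gpa FROM students WHERE gpa = (SELECT MAX(gpa) FROM students)

Result:
major   | gpa 
--------+-----
Physics | 3.89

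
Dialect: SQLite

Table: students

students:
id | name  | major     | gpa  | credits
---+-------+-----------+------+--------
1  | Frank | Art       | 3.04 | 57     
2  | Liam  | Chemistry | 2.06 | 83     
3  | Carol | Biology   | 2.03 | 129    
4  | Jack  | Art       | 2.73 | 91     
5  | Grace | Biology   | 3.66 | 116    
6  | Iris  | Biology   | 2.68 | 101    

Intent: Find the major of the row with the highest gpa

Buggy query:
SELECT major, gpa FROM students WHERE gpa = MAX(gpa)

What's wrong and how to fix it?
Bug: WHERE is evaluated per row; an aggregate over the whole table isn't defined there

Fix: Wrap MAX in a scalar subquery so WHERE compares against a single value

Corrected query:
SELECT major, gpa FROM students WHERE gpa = (SELECT MAX(gpa) FROM students)

Result:
major   | gpa 
--------+-----
Biology | 3.66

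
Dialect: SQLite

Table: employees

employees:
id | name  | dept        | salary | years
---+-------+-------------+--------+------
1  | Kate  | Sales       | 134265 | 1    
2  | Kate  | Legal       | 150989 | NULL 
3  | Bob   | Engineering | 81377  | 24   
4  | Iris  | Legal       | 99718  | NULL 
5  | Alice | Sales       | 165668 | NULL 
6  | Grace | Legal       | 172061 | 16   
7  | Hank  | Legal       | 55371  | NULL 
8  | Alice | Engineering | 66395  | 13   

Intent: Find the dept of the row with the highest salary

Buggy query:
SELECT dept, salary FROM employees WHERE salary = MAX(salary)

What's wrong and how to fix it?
Bug: WHERE is evaluated per row; an aggregate over the whole table isn't defined there

Fix: Use a subquery: WHERE salary = (SELECT MAX(salary) FROM employees)

Corrected query:
SELECT dept, salary FROM employees WHERE salary = (SELECT MAX(salary) FROM employees)

Result:
dept  | salary
------+-------
Legal | 172061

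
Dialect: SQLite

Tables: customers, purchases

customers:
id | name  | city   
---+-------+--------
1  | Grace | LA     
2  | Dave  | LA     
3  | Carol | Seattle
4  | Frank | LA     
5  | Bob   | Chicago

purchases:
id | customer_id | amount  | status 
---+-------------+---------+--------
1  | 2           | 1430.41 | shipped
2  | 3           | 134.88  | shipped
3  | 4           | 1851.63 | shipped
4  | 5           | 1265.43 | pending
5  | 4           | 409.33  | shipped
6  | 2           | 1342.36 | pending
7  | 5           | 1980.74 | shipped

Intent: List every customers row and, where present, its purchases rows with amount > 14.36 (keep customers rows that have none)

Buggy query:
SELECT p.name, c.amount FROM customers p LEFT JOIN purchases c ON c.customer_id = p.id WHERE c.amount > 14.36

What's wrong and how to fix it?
Bug: Filtering c.amount in WHERE discards the NULL rows produced by LEFT JOIN, turning it into an inner join

Fix: Move the right-table condition into the ON clause so unmatched parents are kept

Corrected query:
SELECT p.name, c.amount FROM customers p LEFT JOIN purchases c ON c.customer_id = p.id AND c.amount > 14.36

Result:
name  | amount 
------+--------
Grace | NULL   
Dave  | 1342.36
Dave  | 1430.41
Carol | 134.88 
Frank | 409.33 
Frank | 1851.63
Bob   | 1265.43
Bob   | 1980.74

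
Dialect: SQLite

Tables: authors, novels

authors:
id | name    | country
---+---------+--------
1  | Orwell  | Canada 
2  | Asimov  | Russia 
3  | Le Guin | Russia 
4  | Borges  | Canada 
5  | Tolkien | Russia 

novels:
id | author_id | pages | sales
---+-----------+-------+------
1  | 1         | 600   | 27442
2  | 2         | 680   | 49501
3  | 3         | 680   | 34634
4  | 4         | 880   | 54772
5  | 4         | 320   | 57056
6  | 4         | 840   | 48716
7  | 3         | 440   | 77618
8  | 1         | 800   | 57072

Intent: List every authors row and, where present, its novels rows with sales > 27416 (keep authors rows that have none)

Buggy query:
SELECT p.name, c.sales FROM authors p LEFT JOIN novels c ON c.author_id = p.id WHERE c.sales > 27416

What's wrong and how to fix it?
Bug: A WHERE condition on the right-hand table after LEFT JOIN drops unmatched parents

Fix: Move the right-table condition into the ON clause so unmatched parents are kept

Corrected query:
SELECT p.name, c.sales FROM authors p LEFT JOIN novels c ON c.author_id = p.id AND c.sales > 27416

Result:
name    | sales
--------+------
Orwell  | 27442
Orwell  | 57072
Asimov  | 49501
Le Guin | 34634
Le Guin | 77618
Borges  | 48716
Borges  | 54772
Borges  | 57056
Tolkien | NULL 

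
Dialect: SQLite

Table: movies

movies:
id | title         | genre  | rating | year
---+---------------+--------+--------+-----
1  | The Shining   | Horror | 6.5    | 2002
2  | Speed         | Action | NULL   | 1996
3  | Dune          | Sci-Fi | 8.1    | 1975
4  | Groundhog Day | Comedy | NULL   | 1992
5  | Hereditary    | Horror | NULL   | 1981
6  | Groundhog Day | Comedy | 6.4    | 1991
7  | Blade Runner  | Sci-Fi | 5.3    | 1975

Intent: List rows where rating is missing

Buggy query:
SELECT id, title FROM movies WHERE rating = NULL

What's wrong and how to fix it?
Bug: Comparing to NULL with '=' never matches; NULL = NULL is unknown, not true

Fix: Use IS NULL to test for NULL

Corrected query:
SELECT id, title FROM movies WHERE rating IS NULL

Result:
id | title        
---+--------------
2  | Speed        
4  | Groundhog Day
5  | Hereditary   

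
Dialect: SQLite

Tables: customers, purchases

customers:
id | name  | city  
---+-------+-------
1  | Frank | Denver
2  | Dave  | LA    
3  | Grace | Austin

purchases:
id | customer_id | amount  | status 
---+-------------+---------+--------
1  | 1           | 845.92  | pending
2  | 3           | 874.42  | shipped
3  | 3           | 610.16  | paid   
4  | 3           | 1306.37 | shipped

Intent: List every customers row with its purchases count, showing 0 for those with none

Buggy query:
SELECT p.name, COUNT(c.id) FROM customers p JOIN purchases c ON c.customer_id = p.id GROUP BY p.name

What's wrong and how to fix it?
Bug: An inner join excludes parents with zero children

Fix: Switch to LEFT JOIN to retain unmatched parent rows

Corrected query:
SELECT p.name, COUNT(c.id) FROM customers p LEFT JOIN purchases c ON c.customer_id = p.id GROUP BY p.name

Result:
name  | COUNT(c.id)
------+------------
Dave  | 0          
Frank | 1          
Grace | 3          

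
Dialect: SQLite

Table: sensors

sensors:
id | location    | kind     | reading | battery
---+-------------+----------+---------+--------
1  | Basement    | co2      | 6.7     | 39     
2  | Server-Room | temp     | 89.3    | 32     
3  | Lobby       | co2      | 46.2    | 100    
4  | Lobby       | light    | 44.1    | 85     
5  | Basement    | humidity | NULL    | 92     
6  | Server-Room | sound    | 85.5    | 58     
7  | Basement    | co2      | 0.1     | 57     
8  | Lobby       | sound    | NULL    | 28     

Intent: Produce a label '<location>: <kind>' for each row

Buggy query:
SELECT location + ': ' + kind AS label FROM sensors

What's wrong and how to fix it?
Bug: SQLite uses || for string concatenation; + coerces text to numbers (yielding 0)

Fix: Replace + with || to concatenate text

Corrected query:
SELECT location || ': ' || kind AS label FROM sensors

Result:
label             
------------------
Basement: co2     
Server-Room: temp 
Lobby: co2        
Lobby: light      
Basement: humidity
Server-Room: sound
Basement: co2     
Lobby: sound      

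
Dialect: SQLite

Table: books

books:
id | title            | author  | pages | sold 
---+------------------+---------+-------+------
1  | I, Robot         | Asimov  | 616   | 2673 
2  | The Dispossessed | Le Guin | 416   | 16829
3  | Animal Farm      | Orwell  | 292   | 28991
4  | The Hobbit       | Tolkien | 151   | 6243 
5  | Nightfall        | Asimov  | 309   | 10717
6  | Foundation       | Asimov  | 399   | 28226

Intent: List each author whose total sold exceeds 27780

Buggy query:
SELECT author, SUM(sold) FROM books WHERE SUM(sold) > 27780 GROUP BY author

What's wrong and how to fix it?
Bug: Aggregate functions cannot appear in a WHERE clause

Fix: Move the aggregate condition to a HAVING clause

Corrected query:
SELECT author, SUM(sold) FROM books GROUP BY author HAVING SUM(sold) > 27780

Result:
author | SUM(sold)
-------+----------
Asimov | 41616    
Orwell | 28991    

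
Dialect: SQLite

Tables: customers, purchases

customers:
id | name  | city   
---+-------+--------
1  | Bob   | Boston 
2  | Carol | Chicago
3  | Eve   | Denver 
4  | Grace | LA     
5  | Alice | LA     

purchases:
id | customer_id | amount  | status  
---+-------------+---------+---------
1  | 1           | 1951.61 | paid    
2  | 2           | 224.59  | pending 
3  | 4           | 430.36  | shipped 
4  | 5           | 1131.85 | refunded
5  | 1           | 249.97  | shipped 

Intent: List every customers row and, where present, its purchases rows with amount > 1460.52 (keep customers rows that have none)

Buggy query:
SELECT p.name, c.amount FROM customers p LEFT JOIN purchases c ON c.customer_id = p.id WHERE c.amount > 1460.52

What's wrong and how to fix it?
Bug: Filtering c.amount in WHERE discards the NULL rows produced by LEFT JOIN, turning it into an inner join

Fix: Move the right-table condition into the ON clause so unmatched parents are kept

Corrected query:
SELECT p.name, c.amount FROM customers p LEFT JOIN purchases c ON c.customer_id = p.id AND c.amount > 1460.52

Result:
name  | amount 
------+--------
Bob   | 1951.61
Carol | NULL   
Eve   | NULL   
Grace | NULL   
Alice | NULL   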